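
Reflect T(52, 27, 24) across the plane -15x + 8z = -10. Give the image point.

(-8, 27, 56)

With n = (-15, 0, 8), the signed offset is (n·T − (-10))/|n|² = -578/289 = -2.
T' = T − 2t·n = (52, 27, 24) − (-4)·(-15, 0, 8) = (-8, 27, 56).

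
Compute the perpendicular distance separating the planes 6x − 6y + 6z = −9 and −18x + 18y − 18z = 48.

7√3/18

Divide the second equation by -3 to match normals: 6x − 6y + 6z = -16.
With common normal n = (6, −6, 6) (|n| = 6√3), the distance is |(-9) − (-16)|/|n| = 7/(6√3) = 7√3/18.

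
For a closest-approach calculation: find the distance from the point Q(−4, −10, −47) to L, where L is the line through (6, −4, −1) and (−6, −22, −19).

2√211

A direction vector is d = (−12, −18, −18).
AP = (−10, −6, −46); AP·d = 1056, |AP|² = 2252, |d|² = 792.
distance² = |AP|² − (AP·d)²/|d|² = 2252 − 1115136/792 = 844, so the distance is 2√211.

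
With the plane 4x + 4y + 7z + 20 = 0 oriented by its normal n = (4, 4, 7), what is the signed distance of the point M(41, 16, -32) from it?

8/3

n·M − (-20) = 24.
|n| = 9, so the signed distance is 24/9 = 8/3.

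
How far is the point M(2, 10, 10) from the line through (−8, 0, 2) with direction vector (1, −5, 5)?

Direction vector d = (1, −5, 5).
AP = (10, 10, 8); AP·d = 0, |AP|² = 264, |d|² = 51.
distance² = |AP|² − (AP·d)²/|d|² = 264 − 0/51 = 264, so the distance is 2√66.

2√66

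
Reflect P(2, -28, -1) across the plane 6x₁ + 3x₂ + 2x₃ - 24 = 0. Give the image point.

With n = (6, 3, 2), the signed offset is (n·P − 24)/|n|² = -98/49 = -2.
P' = P − 2t·n = (2, -28, -1) − (-4)·(6, 3, 2) = (26, -16, 7).

(26, -16, 7)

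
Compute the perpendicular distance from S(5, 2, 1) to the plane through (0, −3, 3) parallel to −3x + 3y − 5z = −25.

10/√43

Parallel planes share the normal n = (−3, 3, −5); since (0, −3, 3) lies on the plane, its equation is −3x + 3y − 5z = -24.
d = |(-3)·5 + 3·2 + (-5)·1 − (-24)| / √(9 + 9 + 25) = |10| / √43 = 10/√43.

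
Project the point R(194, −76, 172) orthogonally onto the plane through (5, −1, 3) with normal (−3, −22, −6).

(4471/23, -1682/23, 3974/23)

n = (−3, −22, −6), |n|² = 529, and n·R − (-11) = 69.
t = 69/529 = 3/23, so the foot is R − t·n = (194, −76, 172) − (3/23)·(−3, −22, −6) = (4471/23, −1682/23, 3974/23).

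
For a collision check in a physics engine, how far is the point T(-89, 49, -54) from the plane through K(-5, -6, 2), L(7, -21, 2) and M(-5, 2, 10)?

8√57/19

KL = (12, -15, 0) and KM = (0, 8, 8), so a normal is n = KL × KM = (-120, -96, 96).
Then n·(-89, 49, -54) - 1368 = -576.
|n| = √(14400 + 9216 + 9216) = 24√57, so the distance is |-576|/(24√57) = 8√57/19.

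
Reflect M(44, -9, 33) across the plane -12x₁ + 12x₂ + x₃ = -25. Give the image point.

(-4, 39, 37)

With n = (-12, 12, 1), the signed offset is (n·M − (-25))/|n|² = -578/289 = -2.
M' = M − 2t·n = (44, -9, 33) − (-4)·(-12, 12, 1) = (-4, 39, 37).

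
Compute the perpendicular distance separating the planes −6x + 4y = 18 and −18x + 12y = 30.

4√13/13

Divide the second equation by 3 to match normals: −6x + 4y = 10.
Both planes have normal n = (−6, 4, 0), |n| = 2√13. Any point on the first plane is at distance |10 − 18|/|n| = 8/(2√13) = 4/√13 from the second.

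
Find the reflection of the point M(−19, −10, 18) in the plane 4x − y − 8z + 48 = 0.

n = (4, −1, −8), |n|² = 81, n·M − (-48) = -162, so t = -162/81 = -2.
Foot F = M − (-2)·n = (−11, −12, 2); the reflection is 2F − M = (−3, −14, −14).

(-3, -14, -14)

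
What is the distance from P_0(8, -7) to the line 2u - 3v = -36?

d = |2·8 + (-3)·(-7) − (-36)| / √(4 + 9) = |73|/√13 = 73/√13.

73/√13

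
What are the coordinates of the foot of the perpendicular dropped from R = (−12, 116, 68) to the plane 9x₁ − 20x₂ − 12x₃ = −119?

(33, 16, 8)

n = (9, −20, −12), |n|² = 625, and n·R − (-119) = -3125.
t = -3125/625 = -5, so the foot is R − t·n = (−12, 116, 68) − (-5)·(9, −20, −12) = (33, 16, 8).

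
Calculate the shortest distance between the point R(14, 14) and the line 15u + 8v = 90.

232/17

The normal to the line is n = (15, 8) with |n| = 17.
|n·R − 90| = |322 − 90| = 232, so the distance is 232/17.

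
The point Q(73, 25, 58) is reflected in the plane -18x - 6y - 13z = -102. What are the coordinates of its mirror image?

(-71, -23, -46)

n = (-18, -6, -13), |n|² = 529, n·Q − (-102) = -2116, so t = -2116/529 = -4.
Foot F = Q − (-4)·n = (1, 1, 6); the reflection is 2F − Q = (-71, -23, -46).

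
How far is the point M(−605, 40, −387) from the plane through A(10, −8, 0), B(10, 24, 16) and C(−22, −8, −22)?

AB = (0, 32, 16) and AC = (−32, 0, −22), so a normal is n = AB × AC = (−704, −512, 1024).
Then n·(−605, 40, −387) − (−2944) = 12096.
|n| = √(495616 + 262144 + 1048576) = 1344, so the distance is |12096|/1344 = 9.

9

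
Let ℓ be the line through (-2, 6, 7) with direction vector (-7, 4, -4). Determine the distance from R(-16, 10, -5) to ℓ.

4√2

Direction vector d = (-7, 4, -4).
AP = (-14, 4, -12); AP·d = 162, |AP|² = 356, |d|² = 81.
distance² = |AP|² − (AP·d)²/|d|² = 356 − 26244/81 = 32, so the distance is 4√2.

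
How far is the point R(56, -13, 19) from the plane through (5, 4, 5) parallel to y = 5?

17

Parallel planes share the normal n = (0, 1, 0); since (5, 4, 5) lies on the plane, its equation is y = 4.
Then n·(56, -13, 19) - 4 = -17.
|n| = √(0 + 1 + 0) = 1, so the distance is |-17|/1 = 17.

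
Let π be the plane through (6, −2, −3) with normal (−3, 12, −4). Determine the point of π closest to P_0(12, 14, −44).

(18, -10, -36)

n = (−3, 12, −4), |n|² = 169, and n·P_0 − (-30) = 338.
t = 338/169 = 2, so the foot is P_0 − t·n = (12, 14, −44) − 2·(−3, 12, −4) = (18, −10, −36).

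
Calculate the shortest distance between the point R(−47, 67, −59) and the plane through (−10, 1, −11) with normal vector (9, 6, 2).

3

The plane has equation n·(r − (−10, 1, −11)) = 0, i.e. n·r = -106.
Then n·(−47, 67, −59) − (−106) = −33.
|n| = √(81 + 36 + 4) = 11, so the distance is |-33|/11 = 3.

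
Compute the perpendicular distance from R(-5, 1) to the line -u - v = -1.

5/√2

The normal to the line is n = (-1, -1) with |n| = √2.
|n·R − (-1)| = |4 − (-1)| = 5, so the distance is 5/√2.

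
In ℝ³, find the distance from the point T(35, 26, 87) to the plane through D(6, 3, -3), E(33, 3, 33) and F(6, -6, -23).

DE = (27, 0, 36) and DF = (0, -9, -20), so a normal is n = DE × DF = (324, 540, -243).
Then n·(35, 26, 87) - 4293 = -54.
|n| = √(104976 + 291600 + 59049) = 675, so the distance is |-54|/675 = 2/25.

2/25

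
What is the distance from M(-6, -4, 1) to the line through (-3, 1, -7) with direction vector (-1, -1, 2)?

√2

Direction vector d = (-1, -1, 2).
AP = (-3, -5, 8); AP·d = 24, |AP|² = 98, |d|² = 6.
distance² = |AP|² − (AP·d)²/|d|² = 98 − 576/6 = 2, so the distance is √2.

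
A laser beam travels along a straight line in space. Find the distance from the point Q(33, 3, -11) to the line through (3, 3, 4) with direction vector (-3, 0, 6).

Direction vector d = (-3, 0, 6).
AP = (30, 0, -15), and AP × d = (0, -135, 0).
|AP × d|² = 18225 and |d|² = 45, so the distance is √(18225/45) = √405 = 9√5.

9√5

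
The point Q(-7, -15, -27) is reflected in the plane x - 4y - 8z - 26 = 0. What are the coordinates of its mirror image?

(-13, 9, 21)

n = (1, -4, -8), |n|² = 81, n·Q − 26 = 243, so t = 243/81 = 3.
Foot F = Q − 3·n = (-10, -3, -3); the reflection is 2F − Q = (-13, 9, 21).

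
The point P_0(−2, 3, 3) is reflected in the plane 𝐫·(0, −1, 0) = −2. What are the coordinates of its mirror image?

With n = (0, −1, 0), the signed offset is (n·P_0 − (-2))/|n|² = -1/1 = -1.
P_0' = P_0 − 2t·n = (−2, 3, 3) − (-2)·(0, −1, 0) = (−2, 1, 3).

(-2, 1, 3)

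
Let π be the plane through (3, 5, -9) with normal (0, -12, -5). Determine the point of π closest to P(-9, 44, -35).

(-9, 20, -45)

n = (0, -12, -5), |n|² = 169, and n·P − (-15) = -338.
t = -338/169 = -2, so the foot is P − t·n = (-9, 44, -35) − (-2)·(0, -12, -5) = (-9, 20, -45).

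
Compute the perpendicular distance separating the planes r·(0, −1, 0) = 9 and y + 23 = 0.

Divide the second equation by -1 to match normals: −y = 23.
Both planes have normal n = (0, −1, 0), |n| = 1. Any point on the first plane is at distance |23 − 9|/|n| = 14/1 = 14 from the second.

14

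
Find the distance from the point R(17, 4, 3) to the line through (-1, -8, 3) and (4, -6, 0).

3√14

A direction vector is d = (5, 2, -3).
AP = (18, 12, 0), and AP × d = (-36, 54, -24).
|AP × d|² = 4788 and |d|² = 38, so the distance is √(4788/38) = √126 = 3√14.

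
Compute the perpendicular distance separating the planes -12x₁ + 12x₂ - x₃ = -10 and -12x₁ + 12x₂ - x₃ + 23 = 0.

13/17

Both planes have normal n = (-12, 12, -1), |n| = 17. Any point on the first plane is at distance |(-23) − (-10)|/|n| = 13/17 from the second.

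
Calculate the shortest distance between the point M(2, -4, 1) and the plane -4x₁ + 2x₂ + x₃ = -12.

Normal vector n = (-4, 2, 1), and n·(2, -4, 1) - (-12) = -3.
|n| = √(16 + 4 + 1) = √21, so the distance is |-3|/√21 = √21/7.

3/√21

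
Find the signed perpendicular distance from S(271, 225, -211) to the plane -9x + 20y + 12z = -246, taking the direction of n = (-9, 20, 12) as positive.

-9

n·S − (-246) = -225.
|n| = 25, so the signed distance is -225/25 = -9.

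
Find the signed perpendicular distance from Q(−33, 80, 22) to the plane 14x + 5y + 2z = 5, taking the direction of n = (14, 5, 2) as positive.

-23/15

n·Q − 5 = -23.
|n| = 15, so the signed distance is -23/15.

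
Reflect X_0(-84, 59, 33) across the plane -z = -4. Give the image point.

(-84, 59, -25)

n = (0, 0, -1), |n|² = 1, n·X_0 − (-4) = -29, so t = -29/1 = -29.
Foot F = X_0 − (-29)·n = (-84, 59, 4); the reflection is 2F − X_0 = (-84, 59, -25).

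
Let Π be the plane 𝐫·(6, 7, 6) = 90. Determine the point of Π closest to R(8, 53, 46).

(-22, 18, 16)

n = (6, 7, 6), |n|² = 121, and n·R − 90 = 605.
t = 605/121 = 5, so the foot is R − t·n = (8, 53, 46) − 5·(6, 7, 6) = (-22, 18, 16).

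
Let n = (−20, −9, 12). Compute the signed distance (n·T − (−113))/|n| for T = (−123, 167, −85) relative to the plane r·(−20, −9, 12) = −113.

n·T − (-113) = 50.
|n| = 25, so the signed distance is 50/25 = 2.

2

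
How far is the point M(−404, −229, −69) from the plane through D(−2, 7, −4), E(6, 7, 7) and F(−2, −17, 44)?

6

DE = (8, 0, 11) and DF = (0, −24, 48), so a normal is n = DE × DF = (264, −384, −192).
d = |264·(-404) + (-384)·(-229) + (-192)·(-69) − (-2448)| / √(69696 + 147456 + 36864) = |-3024| / 504 = 6.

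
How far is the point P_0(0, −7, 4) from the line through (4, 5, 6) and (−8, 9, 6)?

A direction vector is d = (−12, 4, 0).
AP = (−4, −12, −2); AP·d = 0, |AP|² = 164, |d|² = 160.
distance² = |AP|² − (AP·d)²/|d|² = 164 − 0/160 = 164, so the distance is 2√41.

2√41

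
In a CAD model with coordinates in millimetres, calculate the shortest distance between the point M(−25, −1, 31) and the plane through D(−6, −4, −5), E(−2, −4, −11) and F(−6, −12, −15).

DE = (4, 0, −6) and DF = (0, −8, −10), so a normal is n = DE × DF = (−48, 40, −32).
Then n·(−25, −1, 31) − 288 = −120.
|n| = √(2304 + 1600 + 1024) = 8√77, so the distance is |-120|/(8√77) = 15√77/77.

15√77/77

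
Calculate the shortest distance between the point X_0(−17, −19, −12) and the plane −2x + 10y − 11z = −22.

Normal vector n = (−2, 10, −11), and n·(−17, −19, −12) − (−22) = −2.
|n| = √(4 + 100 + 121) = 15, so the distance is |-2|/15 = 2/15.

2/15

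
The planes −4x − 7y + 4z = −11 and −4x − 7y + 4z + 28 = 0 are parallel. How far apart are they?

Both planes have normal n = (−4, −7, 4), |n| = 9. Any point on the first plane is at distance |(-28) − (-11)|/|n| = 17/9 from the second.

17/9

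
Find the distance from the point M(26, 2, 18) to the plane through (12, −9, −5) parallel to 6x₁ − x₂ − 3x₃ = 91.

Parallel planes share the normal n = (6, −1, −3); since (12, −9, −5) lies on the plane, its equation is 6x₁ − x₂ − 3x₃ = 96.
Then n·(26, 2, 18) − 96 = 4.
|n| = √(36 + 1 + 9) = √46, so the distance is |4|/√46 = 4/√46.

2√46/23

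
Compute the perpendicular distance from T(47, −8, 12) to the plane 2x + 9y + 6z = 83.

Normal vector n = (2, 9, 6), and n·(47, −8, 12) − 83 = 11.
|n| = √(4 + 81 + 36) = 11, so the distance is |11|/11 = 1.

1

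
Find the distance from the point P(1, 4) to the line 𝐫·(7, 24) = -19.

122/25

The normal to the line is n = (7, 24) with |n| = 25.
|n·P − (-19)| = |103 − (-19)| = 122, so the distance is 122/25.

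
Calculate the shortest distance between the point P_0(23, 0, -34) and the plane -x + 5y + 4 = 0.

Normal vector n = (-1, 5, 0), and n·(23, 0, -34) - (-4) = -19.
|n| = √(1 + 25 + 0) = √26, so the distance is |-19|/√26 = 19/√26.

19√26/26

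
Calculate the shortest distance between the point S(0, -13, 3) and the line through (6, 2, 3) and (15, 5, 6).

A direction vector is d = (9, 3, 3).
AP = (-6, -15, 0); AP·d = -99, |AP|² = 261, |d|² = 99.
distance² = |AP|² − (AP·d)²/|d|² = 261 − 9801/99 = 162, so the distance is 9√2.

9√2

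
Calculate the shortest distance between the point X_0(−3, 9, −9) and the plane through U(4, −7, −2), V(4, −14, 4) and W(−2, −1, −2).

UV = (0, −7, 6) and UW = (−6, 6, 0), so a normal is n = UV × UW = (−36, −36, −42).
Then n·(−3, 9, −9) − 192 = −30.
|n| = √(1296 + 1296 + 1764) = 66, so the distance is |-30|/66 = 5/11.

5/11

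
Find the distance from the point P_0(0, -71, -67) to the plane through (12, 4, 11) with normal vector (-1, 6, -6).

The plane has equation n·(r − (12, 4, 11)) = 0, i.e. n·r = -54.
d = |(-1)·0 + 6·(-71) + (-6)·(-67) − (-54)| / √(1 + 36 + 36) = |30| / √73 = 30/√73.

30√73/73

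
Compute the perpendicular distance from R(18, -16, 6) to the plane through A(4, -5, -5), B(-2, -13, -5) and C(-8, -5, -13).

AB = (-6, -8, 0) and AC = (-12, 0, -8), so a normal is n = AB × AC = (64, -48, -96).
n = (64, -48, -96); n·P − 976 = 368; |n| = 16√61; distance = 368/(16√61) = 23/√61.

23/√61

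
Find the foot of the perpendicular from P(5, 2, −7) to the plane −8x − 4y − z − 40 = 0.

n = (−8, −4, −1), |n|² = 81, and n·P − 40 = -81.
t = -81/81 = -1, so the foot is P − t·n = (5, 2, −7) − (-1)·(−8, −4, −1) = (−3, −2, −8).

(-3, -2, -8)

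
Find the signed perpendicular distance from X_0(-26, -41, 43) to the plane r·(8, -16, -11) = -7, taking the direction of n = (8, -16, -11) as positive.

n·X_0 − (-7) = -18.
|n| = 21, so the signed distance is -18/21 = -6/7.

-6/7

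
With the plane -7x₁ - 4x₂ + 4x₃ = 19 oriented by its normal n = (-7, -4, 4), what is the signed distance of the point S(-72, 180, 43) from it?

n·S − 19 = -63.
|n| = 9, so the signed distance is -63/9 = -7.

-7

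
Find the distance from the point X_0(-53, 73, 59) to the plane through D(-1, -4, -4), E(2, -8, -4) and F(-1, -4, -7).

23/5

DE = (3, -4, 0) and DF = (0, 0, -3), so a normal is n = DE × DF = (12, 9, 0).
Then n·(-53, 73, 59) - (-48) = 69.
|n| = √(144 + 81 + 0) = 15, so the distance is |69|/15 = 23/5.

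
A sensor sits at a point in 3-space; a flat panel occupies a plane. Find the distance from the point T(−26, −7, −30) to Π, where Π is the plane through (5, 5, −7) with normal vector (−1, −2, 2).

The plane has equation n·(r − (5, 5, −7)) = 0, i.e. n·r = -29.
Then n·(−26, −7, −30) − (−29) = 9.
|n| = √(1 + 4 + 4) = 3, so the distance is |9|/3 = 3.

3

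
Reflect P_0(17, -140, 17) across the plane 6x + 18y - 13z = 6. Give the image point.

(77, 40, -113)

With n = (6, 18, -13), the signed offset is (n·P_0 − 6)/|n|² = -2645/529 = -5.
P_0' = P_0 − 2t·n = (17, -140, 17) − (-10)·(6, 18, -13) = (77, 40, -113).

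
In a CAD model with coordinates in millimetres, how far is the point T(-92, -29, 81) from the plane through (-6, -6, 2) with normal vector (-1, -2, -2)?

The plane has equation n·(r − (-6, -6, 2)) = 0, i.e. n·r = 14.
Then n·(-92, -29, 81) - 14 = -26.
|n| = √(1 + 4 + 4) = 3, so the distance is |-26|/3 = 26/3.

26/3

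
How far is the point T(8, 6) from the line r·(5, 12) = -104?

The normal to the line is n = (5, 12) with |n| = 13.
|n·T − (-104)| = |112 − (-104)| = 216, so the distance is 216/13.

216/13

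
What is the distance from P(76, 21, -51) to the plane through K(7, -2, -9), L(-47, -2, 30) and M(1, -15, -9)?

3/23

KL = (-54, 0, 39) and KM = (-6, -13, 0), so a normal is n = KL × KM = (507, -234, 702).
Then n·(76, 21, -51) - (-2301) = 117.
|n| = √(257049 + 54756 + 492804) = 897, so the distance is |117|/897 = 3/23.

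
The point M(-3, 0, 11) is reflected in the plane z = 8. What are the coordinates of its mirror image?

(-3, 0, 5)

With n = (0, 0, 1), the signed offset is (n·M − 8)/|n|² = 3/1 = 3.
M' = M − 2t·n = (-3, 0, 11) − 6·(0, 0, 1) = (-3, 0, 5).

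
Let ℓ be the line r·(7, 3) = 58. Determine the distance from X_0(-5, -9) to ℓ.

d = |7·(-5) + 3·(-9) − 58| / √(49 + 9) = |-120|/√58 = 120/√58.

120/√58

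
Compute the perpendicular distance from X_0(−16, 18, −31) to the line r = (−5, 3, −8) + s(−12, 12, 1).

Direction vector d = (−12, 12, 1).
AP = (−11, 15, −23); AP·d = 289, |AP|² = 875, |d|² = 289.
distance² = |AP|² − (AP·d)²/|d|² = 875 − 83521/289 = 586, so the distance is √586.

√586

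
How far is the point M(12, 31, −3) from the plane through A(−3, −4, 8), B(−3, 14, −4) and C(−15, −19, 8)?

√77/77

AB = (0, 18, −12) and AC = (−12, −15, 0), so a normal is n = AB × AC = (−180, 144, 216).
d = |(-180)·12 + 144·31 + 216·(-3) − 1692| / √(32400 + 20736 + 46656) = |-36| / (36√77) = 1/√77.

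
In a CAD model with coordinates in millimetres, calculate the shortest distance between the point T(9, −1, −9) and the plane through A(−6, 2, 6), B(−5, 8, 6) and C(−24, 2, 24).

AB = (1, 6, 0) and AC = (−18, 0, 18), so a normal is n = AB × AC = (108, −18, 108).
n = (108, −18, 108); n·P − (-36) = 54; |n| = 18√73; distance = 54/(18√73) = 3√73/73.

3/√73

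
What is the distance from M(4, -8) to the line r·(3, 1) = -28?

The normal to the line is n = (3, 1) with |n| = √10.
|n·M − (-28)| = |4 − (-28)| = 32, so the distance is 32/√10.

32/√10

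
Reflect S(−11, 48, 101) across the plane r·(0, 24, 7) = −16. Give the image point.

n = (0, 24, 7), |n|² = 625, n·S − (-16) = 1875, so t = 1875/625 = 3.
Foot F = S − 3·n = (−11, −24, 80); the reflection is 2F − S = (−11, −96, 59).

(-11, -96, 59)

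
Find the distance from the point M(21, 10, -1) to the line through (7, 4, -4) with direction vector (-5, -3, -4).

√41

Direction vector d = (-5, -3, -4).
AP = (14, 6, 3), and AP × d = (-15, 41, -12).
|AP × d|² = 2050 and |d|² = 50, so the distance is √(2050/50) = √41.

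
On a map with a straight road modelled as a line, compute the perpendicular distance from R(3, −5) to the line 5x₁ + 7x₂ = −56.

The normal to the line is n = (5, 7) with |n| = √74.
|n·R − (-56)| = |-20 − (-56)| = 36, so the distance is 36/√74 = 18√74/37.

36/√74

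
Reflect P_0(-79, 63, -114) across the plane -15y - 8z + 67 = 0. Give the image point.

(-79, 1131/17, -1906/17)

With n = (0, -15, -8), the signed offset is (n·P_0 − (-67))/|n|² = 34/289 = 2/17.
P_0' = P_0 − 2t·n = (-79, 63, -114) − (4/17)·(0, -15, -8) = (-79, 1131/17, -1906/17).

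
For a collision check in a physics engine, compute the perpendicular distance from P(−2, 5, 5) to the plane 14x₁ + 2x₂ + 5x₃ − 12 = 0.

1/3

Normal vector n = (14, 2, 5), and n·(−2, 5, 5) − 12 = −5.
|n| = √(196 + 4 + 25) = 15, so the distance is |-5|/15 = 1/3.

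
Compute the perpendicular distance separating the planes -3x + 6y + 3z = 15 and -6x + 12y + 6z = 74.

11√6/9

Divide the second equation by 2 to match normals: -3x + 6y + 3z = 37.
With common normal n = (-3, 6, 3) (|n| = 3√6), the distance is |15 − 37|/|n| = 22/(3√6).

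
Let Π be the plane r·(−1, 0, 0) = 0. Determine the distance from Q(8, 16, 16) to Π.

8

Normal vector n = (−1, 0, 0), and n·(8, 16, 16) − 0 = −8.
|n| = √(1 + 0 + 0) = 1, so the distance is |-8|/1 = 8.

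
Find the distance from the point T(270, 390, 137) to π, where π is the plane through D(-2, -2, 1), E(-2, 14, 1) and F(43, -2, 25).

DE = (0, 16, 0) and DF = (45, 0, 24), so a normal is n = DE × DF = (384, 0, -720).
d = |384·270 + (-720)·137 − (-1488)| / √(147456 + 0 + 518400) = |6528| / 816 = 8.

8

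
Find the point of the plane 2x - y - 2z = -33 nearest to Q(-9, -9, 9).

n = (2, -1, -2), |n|² = 9, and n·Q − (-33) = 6.
t = 6/9 = 2/3, so the foot is Q − t·n = (-9, -9, 9) − (2/3)·(2, -1, -2) = (-31/3, -25/3, 31/3).

(-31/3, -25/3, 31/3)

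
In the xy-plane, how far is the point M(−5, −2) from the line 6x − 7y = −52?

d = |6·(-5) + (-7)·(-2) − (-52)| / √(36 + 49) = |36|/√85 = 36√85/85.

36/√85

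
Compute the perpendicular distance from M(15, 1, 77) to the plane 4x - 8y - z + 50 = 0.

n = (4, -8, -1); n·P − (-50) = 25; |n| = 9; distance = 25/9.

25/9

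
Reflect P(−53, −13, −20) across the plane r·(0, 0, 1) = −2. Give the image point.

(-53, -13, 16)

With n = (0, 0, 1), the signed offset is (n·P − (-2))/|n|² = -18/1 = -18.
P' = P − 2t·n = (−53, −13, −20) − (-36)·(0, 0, 1) = (−53, −13, 16).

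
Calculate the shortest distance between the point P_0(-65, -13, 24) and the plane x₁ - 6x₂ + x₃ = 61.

24/√38

n = (1, -6, 1); n·P − 61 = -24; |n| = √38; distance = 24/√38.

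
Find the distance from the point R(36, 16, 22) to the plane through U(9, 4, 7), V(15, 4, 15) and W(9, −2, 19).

9√61/61

UV = (6, 0, 8) and UW = (0, −6, 12), so a normal is n = UV × UW = (48, −72, −36).
Then n·(36, 16, 22) − (−108) = −108.
|n| = √(2304 + 5184 + 1296) = 12√61, so the distance is |-108|/(12√61) = 9/√61.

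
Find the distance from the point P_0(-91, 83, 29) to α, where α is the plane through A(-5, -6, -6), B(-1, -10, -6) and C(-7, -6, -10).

AB = (4, -4, 0) and AC = (-2, 0, -4), so a normal is n = AB × AC = (16, 16, -8).
Then n·(-91, 83, 29) - (-128) = -232.
|n| = √(256 + 256 + 64) = 24, so the distance is |-232|/24 = 29/3.

29/3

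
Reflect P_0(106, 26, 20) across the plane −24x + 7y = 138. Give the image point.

n = (−24, 7, 0), |n|² = 625, n·P_0 − 138 = -2500, so t = -2500/625 = -4.
Foot F = P_0 − (-4)·n = (10, 54, 20); the reflection is 2F − P_0 = (−86, 82, 20).

(-86, 82, 20)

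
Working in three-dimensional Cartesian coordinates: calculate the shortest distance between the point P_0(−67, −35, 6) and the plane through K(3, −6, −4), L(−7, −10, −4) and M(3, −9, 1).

25/√38

KL = (−10, −4, 0) and KM = (0, −3, 5), so a normal is n = KL × KM = (−20, 50, 30).
Then n·(−67, −35, 6) − (−480) = 250.
|n| = √(400 + 2500 + 900) = 10√38, so the distance is |250|/(10√38) = 25√38/38.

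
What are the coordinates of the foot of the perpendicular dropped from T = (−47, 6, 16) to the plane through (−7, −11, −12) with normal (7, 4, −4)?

n = (7, 4, −4), |n|² = 81, and n·T − (-45) = -324.
t = -324/81 = -4, so the foot is T − t·n = (−47, 6, 16) − (-4)·(7, 4, −4) = (−19, 22, 0).

(-19, 22, 0)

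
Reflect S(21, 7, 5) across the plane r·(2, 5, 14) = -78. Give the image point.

(17, -3, -23)

n = (2, 5, 14), |n|² = 225, n·S − (-78) = 225, so t = 225/225 = 1.
Foot F = S − 1·n = (19, 2, -9); the reflection is 2F − S = (17, -3, -23).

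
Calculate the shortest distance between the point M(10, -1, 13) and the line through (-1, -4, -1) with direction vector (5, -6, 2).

Direction vector d = (5, -6, 2).
AP = (11, 3, 14); AP·d = 65, |AP|² = 326, |d|² = 65.
distance² = |AP|² − (AP·d)²/|d|² = 326 − 4225/65 = 261, so the distance is 3√29.

3√29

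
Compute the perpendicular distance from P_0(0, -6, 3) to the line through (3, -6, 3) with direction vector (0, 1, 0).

Direction vector d = (0, 1, 0).
AP = (-3, 0, 0); AP·d = 0, |AP|² = 9, |d|² = 1.
distance² = |AP|² − (AP·d)²/|d|² = 9 − 0/1 = 9, so the distance is 3.

3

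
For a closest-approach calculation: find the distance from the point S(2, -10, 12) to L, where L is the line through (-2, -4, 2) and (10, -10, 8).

A direction vector is d = (12, -6, 6).
AP = (4, -6, 10); AP·d = 144, |AP|² = 152, |d|² = 216.
distance² = |AP|² − (AP·d)²/|d|² = 152 − 20736/216 = 56, so the distance is 2√14.

2√14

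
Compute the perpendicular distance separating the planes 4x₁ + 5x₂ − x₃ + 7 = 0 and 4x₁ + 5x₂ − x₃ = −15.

8/√42

Both planes have normal n = (4, 5, −1), |n| = √42. Any point on the first plane is at distance |(-15) − (-7)|/|n| = 8/√42 = 4√42/21 from the second.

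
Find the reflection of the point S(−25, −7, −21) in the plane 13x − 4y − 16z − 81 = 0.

With n = (13, −4, −16), the signed offset is (n·S − 81)/|n|² = -42/441 = -2/21.
S' = S − 2t·n = (−25, −7, −21) − (-4/21)·(13, −4, −16) = (−473/21, −163/21, −505/21).

(-473/21, -163/21, -505/21)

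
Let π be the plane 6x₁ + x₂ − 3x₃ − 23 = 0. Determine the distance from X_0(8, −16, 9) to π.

18/√46

n = (6, 1, −3); n·P − 23 = -18; |n| = √46; distance = 18/√46 = 9√46/23.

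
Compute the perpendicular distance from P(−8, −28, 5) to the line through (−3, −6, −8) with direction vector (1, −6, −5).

Direction vector d = (1, −6, −5).
AP = (−5, −22, 13), and AP × d = (188, −12, 52).
|AP × d|² = 38192 and |d|² = 62, so the distance is √(38192/62) = √616 = 2√154.

2√154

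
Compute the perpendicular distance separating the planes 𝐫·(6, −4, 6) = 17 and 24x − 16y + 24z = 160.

23√22/44

Divide the second equation by 4 to match normals: 6x − 4y + 6z = 40.
With common normal n = (6, −4, 6) (|n| = 2√22), the distance is |17 − 40|/|n| = 23/(2√22).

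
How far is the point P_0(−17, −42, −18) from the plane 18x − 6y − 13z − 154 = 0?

n = (18, −6, −13); n·P − 154 = 26; |n| = 23; distance = 26/23.

26/23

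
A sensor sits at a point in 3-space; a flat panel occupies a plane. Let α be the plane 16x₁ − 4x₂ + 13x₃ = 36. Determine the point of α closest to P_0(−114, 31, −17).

(-34, 11, 48)

The perpendicular from P_0 has direction n = (16, −4, 13): r = (−114, 31, −17) + t(16, −4, 13).
Substitute into the plane: n·(P_0 + tn) = 36 gives -2169 + 441t = 36, so t = 5.
Foot = (−114, 31, −17) + 5·(16, −4, 13) = (−34, 11, 48).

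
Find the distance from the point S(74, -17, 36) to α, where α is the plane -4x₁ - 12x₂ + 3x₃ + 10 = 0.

d = |(-4)·74 + (-12)·(-17) + 3·36 − (-10)| / √(16 + 144 + 9) = |26| / 13 = 2.

2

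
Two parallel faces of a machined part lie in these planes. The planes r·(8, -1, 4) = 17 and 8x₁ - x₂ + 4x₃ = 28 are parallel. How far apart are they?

Both planes have normal n = (8, -1, 4), |n| = 9. Any point on the first plane is at distance |28 − 17|/|n| = 11/9 from the second.

11/9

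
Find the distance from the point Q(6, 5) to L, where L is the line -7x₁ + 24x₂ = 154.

76/25

The normal to the line is n = (-7, 24) with |n| = 25.
|n·Q − 154| = |78 − 154| = 76, so the distance is 76/25.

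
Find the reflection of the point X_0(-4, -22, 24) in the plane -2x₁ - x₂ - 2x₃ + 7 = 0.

n = (-2, -1, -2), |n|² = 9, n·X_0 − (-7) = -11, so t = -11/9.
Foot F = X_0 − (-11/9)·n = (-58/9, -209/9, 194/9); the reflection is 2F − X_0 = (-80/9, -220/9, 172/9).

(-80/9, -220/9, 172/9)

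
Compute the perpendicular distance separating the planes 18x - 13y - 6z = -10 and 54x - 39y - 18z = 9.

13/23

Divide the second equation by 3 to match normals: 18x - 13y - 6z = 3.
With common normal n = (18, -13, -6) (|n| = 23), the distance is |(-10) − 3|/|n| = 13/23.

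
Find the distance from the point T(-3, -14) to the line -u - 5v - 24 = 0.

49√26/26

d = |(-1)·(-3) + (-5)·(-14) − 24| / √(1 + 25) = |49|/√26 = 49/√26.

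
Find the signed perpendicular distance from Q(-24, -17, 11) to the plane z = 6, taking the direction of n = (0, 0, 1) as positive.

n·Q − 6 = 5.
|n| = 1, so the signed distance is 5/1 = 5.

5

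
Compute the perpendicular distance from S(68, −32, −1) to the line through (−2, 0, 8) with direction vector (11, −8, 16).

√4241

Direction vector d = (11, −8, 16).
AP = (70, −32, −9), and AP × d = (−584, −1219, −208).
|AP × d|² = 1870281 and |d|² = 441, so the distance is √(1870281/441) = √4241.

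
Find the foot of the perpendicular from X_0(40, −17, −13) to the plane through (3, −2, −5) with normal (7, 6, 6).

(33, -23, -19)

The perpendicular from X_0 has direction n = (7, 6, 6): r = (40, −17, −13) + t(7, 6, 6).
Substitute into the plane: n·(X_0 + tn) = -21 gives 100 + 121t = -21, so t = -1.
Foot = (40, −17, −13) + (-1)·(7, 6, 6) = (33, −23, −19).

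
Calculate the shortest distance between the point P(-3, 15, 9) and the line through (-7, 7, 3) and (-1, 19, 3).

6

A direction vector is d = (6, 12, 0).
AP = (4, 8, 6); AP·d = 120, |AP|² = 116, |d|² = 180.
distance² = |AP|² − (AP·d)²/|d|² = 116 − 14400/180 = 36, so the distance is 6.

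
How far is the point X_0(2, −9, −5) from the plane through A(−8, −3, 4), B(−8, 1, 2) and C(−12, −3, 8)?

AB = (0, 4, −2) and AC = (−4, 0, 4), so a normal is n = AB × AC = (16, 8, 16).
d = |16·2 + 8·(-9) + 16·(-5) − (-88)| / √(256 + 64 + 256) = |-32| / 24 = 4/3.

4/3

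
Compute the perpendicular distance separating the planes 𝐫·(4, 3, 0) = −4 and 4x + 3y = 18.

22/5

Both planes have normal n = (4, 3, 0), |n| = 5. Any point on the first plane is at distance |18 − (-4)|/|n| = 22/5 from the second.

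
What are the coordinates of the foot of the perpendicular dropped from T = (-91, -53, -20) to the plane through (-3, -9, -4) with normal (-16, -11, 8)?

n = (-16, -11, 8), |n|² = 441, and n·T − 115 = 1764.
t = 1764/441 = 4, so the foot is T − t·n = (-91, -53, -20) − 4·(-16, -11, 8) = (-27, -9, -52).

(-27, -9, -52)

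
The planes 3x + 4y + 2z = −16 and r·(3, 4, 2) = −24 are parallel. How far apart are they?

Both planes have normal n = (3, 4, 2), |n| = √29. Any point on the first plane is at distance |(-24) − (-16)|/|n| = 8/√29 from the second.

8/√29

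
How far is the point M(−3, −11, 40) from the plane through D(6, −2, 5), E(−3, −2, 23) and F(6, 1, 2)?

8/√6

DE = (−9, 0, 18) and DF = (0, 3, −3), so a normal is n = DE × DF = (−54, −27, −27).
Then n·(−3, −11, 40) − (−405) = −216.
|n| = √(2916 + 729 + 729) = 27√6, so the distance is |-216|/(27√6) = 8/√6.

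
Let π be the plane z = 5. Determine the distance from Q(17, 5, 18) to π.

d = |1·18 − 5| / √(0 + 0 + 1) = |13| / 1 = 13.

13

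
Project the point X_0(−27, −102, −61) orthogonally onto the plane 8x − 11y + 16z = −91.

(-575/21, -2131/21, -1297/21)

n = (8, −11, 16), |n|² = 441, and n·X_0 − (-91) = 21.
t = 21/441 = 1/21, so the foot is X_0 − t·n = (−27, −102, −61) − (1/21)·(8, −11, 16) = (−575/21, −2131/21, −1297/21).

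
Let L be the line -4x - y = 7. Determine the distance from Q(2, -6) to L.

The normal to the line is n = (-4, -1) with |n| = √17.
|n·Q − 7| = |-2 − 7| = 9, so the distance is 9/√17 = 9√17/17.

9√17/17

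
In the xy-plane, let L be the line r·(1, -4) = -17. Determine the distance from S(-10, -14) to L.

The normal to the line is n = (1, -4) with |n| = √17.
|n·S − (-17)| = |46 − (-17)| = 63, so the distance is 63/√17 = 63√17/17.

63/√17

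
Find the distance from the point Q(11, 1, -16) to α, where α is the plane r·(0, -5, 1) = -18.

n = (0, -5, 1); n·P − (-18) = -3; |n| = √26; distance = 3/√26.

3√26/26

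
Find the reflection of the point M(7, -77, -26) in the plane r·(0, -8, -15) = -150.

n = (0, -8, -15), |n|² = 289, n·M − (-150) = 1156, so t = 1156/289 = 4.
Foot F = M − 4·n = (7, -45, 34); the reflection is 2F − M = (7, -13, 94).

(7, -13, 94)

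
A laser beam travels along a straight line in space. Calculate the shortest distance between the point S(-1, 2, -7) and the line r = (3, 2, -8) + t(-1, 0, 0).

Direction vector d = (-1, 0, 0).
AP = (-4, 0, 1); AP·d = 4, |AP|² = 17, |d|² = 1.
distance² = |AP|² − (AP·d)²/|d|² = 17 − 16/1 = 1, so the distance is 1.

1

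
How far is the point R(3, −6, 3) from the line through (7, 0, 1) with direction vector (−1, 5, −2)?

Direction vector d = (−1, 5, −2).
AP = (−4, −6, 2); AP·d = -30, |AP|² = 56, |d|² = 30.
distance² = |AP|² − (AP·d)²/|d|² = 56 − 900/30 = 26, so the distance is √26.

√26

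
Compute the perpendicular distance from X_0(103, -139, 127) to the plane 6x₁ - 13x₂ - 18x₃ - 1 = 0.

6

Normal vector n = (6, -13, -18), and n·(103, -139, 127) - 1 = 138.
|n| = √(36 + 169 + 324) = 23, so the distance is |138|/23 = 6.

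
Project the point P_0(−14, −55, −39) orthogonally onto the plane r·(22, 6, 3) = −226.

n = (22, 6, 3), |n|² = 529, and n·P_0 − (-226) = -529.
t = -529/529 = -1, so the foot is P_0 − t·n = (−14, −55, −39) − (-1)·(22, 6, 3) = (8, −49, −36).

(8, -49, -36)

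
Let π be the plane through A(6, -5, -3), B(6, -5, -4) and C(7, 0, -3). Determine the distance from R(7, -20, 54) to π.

10√26/13

AB = (0, 0, -1) and AC = (1, 5, 0), so a normal is n = AB × AC = (5, -1, 0).
d = |5·7 + (-1)·(-20) − 35| / √(25 + 1 + 0) = |20| / √26 = 20/√26.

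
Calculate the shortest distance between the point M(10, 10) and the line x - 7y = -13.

d = |1·10 + (-7)·10 − (-13)| / √(1 + 49) = |-47|/(5√2) = 47√2/10.

47/(5√2)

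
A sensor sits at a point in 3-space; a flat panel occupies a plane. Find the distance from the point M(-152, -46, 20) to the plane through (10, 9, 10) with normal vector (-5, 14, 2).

4

The plane has equation n·(r − (10, 9, 10)) = 0, i.e. n·r = 96.
Then n·(-152, -46, 20) - 96 = 60.
|n| = √(25 + 196 + 4) = 15, so the distance is |60|/15 = 4.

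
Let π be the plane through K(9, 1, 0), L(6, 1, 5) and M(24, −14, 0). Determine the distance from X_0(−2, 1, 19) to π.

KL = (−3, 0, 5) and KM = (15, −15, 0), so a normal is n = KL × KM = (75, 75, 45).
n = (75, 75, 45); n·P − 750 = 30; |n| = 15√59; distance = 30/(15√59) = 2/√59.

2√59/59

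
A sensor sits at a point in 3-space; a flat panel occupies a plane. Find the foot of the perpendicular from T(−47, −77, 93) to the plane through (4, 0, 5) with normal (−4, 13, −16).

(-67, -12, 13)

The perpendicular from T has direction n = (−4, 13, −16): r = (−47, −77, 93) + λ(−4, 13, −16).
Substitute into the plane: n·(T + λn) = -96 gives -2301 + 441λ = -96, so λ = 5.
Foot = (−47, −77, 93) + 5·(−4, 13, −16) = (−67, −12, 13).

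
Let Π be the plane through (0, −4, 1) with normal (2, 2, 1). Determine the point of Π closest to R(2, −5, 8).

n = (2, 2, 1), |n|² = 9, and n·R − (-7) = 9.
t = 9/9 = 1, so the foot is R − t·n = (2, −5, 8) − 1·(2, 2, 1) = (0, −7, 7).

(0, -7, 7)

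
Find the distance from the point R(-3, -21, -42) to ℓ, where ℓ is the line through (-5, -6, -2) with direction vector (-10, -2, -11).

√929

Direction vector d = (-10, -2, -11).
AP = (2, -15, -40), and AP × d = (85, 422, -154).
|AP × d|² = 209025 and |d|² = 225, so the distance is √(209025/225) = √929.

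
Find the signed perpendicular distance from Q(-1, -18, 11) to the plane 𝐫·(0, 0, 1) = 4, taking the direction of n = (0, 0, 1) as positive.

n·Q − 4 = 7.
|n| = 1, so the signed distance is 7/1 = 7.

7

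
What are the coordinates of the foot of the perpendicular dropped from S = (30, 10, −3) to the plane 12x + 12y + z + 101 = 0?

(6, -14, -5)

The perpendicular from S has direction n = (12, 12, 1): r = (30, 10, −3) + λ(12, 12, 1).
Substitute into the plane: n·(S + λn) = -101 gives 477 + 289λ = -101, so λ = -2.
Foot = (30, 10, −3) + (-2)·(12, 12, 1) = (6, −14, −5).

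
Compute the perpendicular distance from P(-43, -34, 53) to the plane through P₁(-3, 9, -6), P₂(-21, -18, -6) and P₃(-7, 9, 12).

16/11

P₁P₂ = (-18, -27, 0) and P₁P₃ = (-4, 0, 18), so a normal is n = P₁P₂ × P₁P₃ = (-486, 324, -108).
Then n·(-43, -34, 53) - 5022 = -864.
|n| = √(236196 + 104976 + 11664) = 594, so the distance is |-864|/594 = 16/11.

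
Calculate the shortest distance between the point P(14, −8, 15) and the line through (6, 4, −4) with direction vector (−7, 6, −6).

Direction vector d = (−7, 6, −6).
AP = (8, −12, 19), and AP × d = (−42, −85, −36).
|AP × d|² = 10285 and |d|² = 121, so the distance is √(10285/121) = √85.

√85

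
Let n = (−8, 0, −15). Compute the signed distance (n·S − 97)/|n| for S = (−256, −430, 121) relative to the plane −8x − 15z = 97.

8

n·S − 97 = 136.
|n| = 17, so the signed distance is 136/17 = 8.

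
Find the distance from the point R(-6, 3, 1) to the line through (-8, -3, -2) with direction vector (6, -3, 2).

7

Direction vector d = (6, -3, 2).
AP = (2, 6, 3), and AP × d = (21, 14, -42).
|AP × d|² = 2401 and |d|² = 49, so the distance is √(2401/49) = √49 = 7.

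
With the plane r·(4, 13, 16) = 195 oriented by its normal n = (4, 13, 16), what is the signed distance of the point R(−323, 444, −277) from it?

n·R − 195 = -147.
|n| = 21, so the signed distance is -147/21 = -7.

-7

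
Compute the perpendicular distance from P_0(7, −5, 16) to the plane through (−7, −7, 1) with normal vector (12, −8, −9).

The plane has equation n·(r − (−7, −7, 1)) = 0, i.e. n·r = -37.
Then n·(7, −5, 16) − (−37) = 17.
|n| = √(144 + 64 + 81) = 17, so the distance is |17|/17 = 1.

1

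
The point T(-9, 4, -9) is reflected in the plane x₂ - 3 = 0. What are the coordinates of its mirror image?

(-9, 2, -9)

With n = (0, 1, 0), the signed offset is (n·T − 3)/|n|² = 1/1 = 1.
T' = T − 2t·n = (-9, 4, -9) − 2·(0, 1, 0) = (-9, 2, -9).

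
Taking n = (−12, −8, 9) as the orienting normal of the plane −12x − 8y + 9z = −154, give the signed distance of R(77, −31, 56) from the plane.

n·R − (-154) = -18.
|n| = 17, so the signed distance is -18/17.

-18/17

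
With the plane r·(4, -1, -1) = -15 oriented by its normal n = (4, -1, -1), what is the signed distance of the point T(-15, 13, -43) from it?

n·T − (-15) = -15.
|n| = 3√2, so the signed distance is -5√2/2.

-5√2/2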